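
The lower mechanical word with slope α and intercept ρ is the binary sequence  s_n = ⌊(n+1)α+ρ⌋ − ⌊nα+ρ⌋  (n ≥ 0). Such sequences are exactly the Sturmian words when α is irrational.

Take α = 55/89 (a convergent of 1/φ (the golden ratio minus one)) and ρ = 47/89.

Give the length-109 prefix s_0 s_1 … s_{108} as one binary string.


1011010110101101101011010110110101101101011010110110101101011011010110110101101011011010110110101101011011010

n=0: ⌊(1·55+47)/89⌋ − ⌊(0·55+47)/89⌋ = ⌊102/89⌋ − ⌊47/89⌋ = 1 − 0 = 1
n=1: ⌊(2·55+47)/89⌋ − ⌊(1·55+47)/89⌋ = ⌊157/89⌋ − ⌊102/89⌋ = 1 − 1 = 0
n=2: ⌊(3·55+47)/89⌋ − ⌊(2·55+47)/89⌋ = ⌊212/89⌋ − ⌊157/89⌋ = 2 − 1 = 1
n=3: ⌊(4·55+47)/89⌋ − ⌊(3·55+47)/89⌋ = ⌊267/89⌋ − ⌊212/89⌋ = 3 − 2 = 1
n=4: ⌊(5·55+47)/89⌋ − ⌊(4·55+47)/89⌋ = ⌊322/89⌋ − ⌊267/89⌋ = 3 − 3 = 0
n=5: ⌊(6·55+47)/89⌋ − ⌊(5·55+47)/89⌋ = ⌊377/89⌋ − ⌊322/89⌋ = 4 − 3 = 1
n=6: ⌊(7·55+47)/89⌋ − ⌊(6·55+47)/89⌋ = ⌊432/89⌋ − ⌊377/89⌋ = 4 − 4 = 0
n=7: ⌊(8·55+47)/89⌋ − ⌊(7·55+47)/89⌋ = ⌊487/89⌋ − ⌊432/89⌋ = 5 − 4 = 1
n=8: ⌊(9·55+47)/89⌋ − ⌊(8·55+47)/89⌋ = ⌊542/89⌋ − ⌊487/89⌋ = 6 − 5 = 1
n=9: ⌊(10·55+47)/89⌋ − ⌊(9·55+47)/89⌋ = ⌊597/89⌋ − ⌊542/89⌋ = 6 − 6 = 0
n=10: ⌊(11·55+47)/89⌋ − ⌊(10·55+47)/89⌋ = ⌊652/89⌋ − ⌊597/89⌋ = 7 − 6 = 1
n=11: ⌊(12·55+47)/89⌋ − ⌊(11·55+47)/89⌋ = ⌊707/89⌋ − ⌊652/89⌋ = 7 − 7 = 0
n=12: ⌊(13·55+47)/89⌋ − ⌊(12·55+47)/89⌋ = ⌊762/89⌋ − ⌊707/89⌋ = 8 − 7 = 1
n=13: ⌊(14·55+47)/89⌋ − ⌊(13·55+47)/89⌋ = ⌊817/89⌋ − ⌊762/89⌋ = 9 − 8 = 1
n=14: ⌊(15·55+47)/89⌋ − ⌊(14·55+47)/89⌋ = ⌊872/89⌋ − ⌊817/89⌋ = 9 − 9 = 0
n=15: ⌊(16·55+47)/89⌋ − ⌊(15·55+47)/89⌋ = ⌊927/89⌋ − ⌊872/89⌋ = 10 − 9 = 1
n=16: ⌊(17·55+47)/89⌋ − ⌊(16·55+47)/89⌋ = ⌊982/89⌋ − ⌊927/89⌋ = 11 − 10 = 1
n=17: ⌊(18·55+47)/89⌋ − ⌊(17·55+47)/89⌋ = ⌊1037/89⌋ − ⌊982/89⌋ = 11 − 11 = 0
n=18: ⌊(19·55+47)/89⌋ − ⌊(18·55+47)/89⌋ = ⌊1092/89⌋ − ⌊1037/89⌋ = 12 − 11 = 1
n=19: ⌊(20·55+47)/89⌋ − ⌊(19·55+47)/89⌋ = ⌊1147/89⌋ − ⌊1092/89⌋ = 12 − 12 = 0
n=20: ⌊(21·55+47)/89⌋ − ⌊(20·55+47)/89⌋ = ⌊1202/89⌋ − ⌊1147/89⌋ = 13 − 12 = 1
n=21: ⌊(22·55+47)/89⌋ − ⌊(21·55+47)/89⌋ = ⌊1257/89⌋ − ⌊1202/89⌋ = 14 − 13 = 1
n=22: ⌊(23·55+47)/89⌋ − ⌊(22·55+47)/89⌋ = ⌊1312/89⌋ − ⌊1257/89⌋ = 14 − 14 = 0
n=23: ⌊(24·55+47)/89⌋ − ⌊(23·55+47)/89⌋ = ⌊1367/89⌋ − ⌊1312/89⌋ = 15 − 14 = 1
n=24: ⌊(25·55+47)/89⌋ − ⌊(24·55+47)/89⌋ = ⌊1422/89⌋ − ⌊1367/89⌋ = 15 − 15 = 0
n=25: ⌊(26·55+47)/89⌋ − ⌊(25·55+47)/89⌋ = ⌊1477/89⌋ − ⌊1422/89⌋ = 16 − 15 = 1
n=26: ⌊(27·55+47)/89⌋ − ⌊(26·55+47)/89⌋ = ⌊1532/89⌋ − ⌊1477/89⌋ = 17 − 16 = 1
n=27: ⌊(28·55+47)/89⌋ − ⌊(27·55+47)/89⌋ = ⌊1587/89⌋ − ⌊1532/89⌋ = 17 − 17 = 0
n=28: ⌊(29·55+47)/89⌋ − ⌊(28·55+47)/89⌋ = ⌊1642/89⌋ − ⌊1587/89⌋ = 18 − 17 = 1
n=29: ⌊(30·55+47)/89⌋ − ⌊(29·55+47)/89⌋ = ⌊1697/89⌋ − ⌊1642/89⌋ = 19 − 18 = 1
n=30: ⌊(31·55+47)/89⌋ − ⌊(30·55+47)/89⌋ = ⌊1752/89⌋ − ⌊1697/89⌋ = 19 − 19 = 0
n=31: ⌊(32·55+47)/89⌋ − ⌊(31·55+47)/89⌋ = ⌊1807/89⌋ − ⌊1752/89⌋ = 20 − 19 = 1
n=32: ⌊(33·55+47)/89⌋ − ⌊(32·55+47)/89⌋ = ⌊1862/89⌋ − ⌊1807/89⌋ = 20 − 20 = 0
n=33: ⌊(34·55+47)/89⌋ − ⌊(33·55+47)/89⌋ = ⌊1917/89⌋ − ⌊1862/89⌋ = 21 − 20 = 1
n=34: ⌊(35·55+47)/89⌋ − ⌊(34·55+47)/89⌋ = ⌊1972/89⌋ − ⌊1917/89⌋ = 22 − 21 = 1
n=35: ⌊(36·55+47)/89⌋ − ⌊(35·55+47)/89⌋ = ⌊2027/89⌋ − ⌊1972/89⌋ = 22 − 22 = 0
n=36: ⌊(37·55+47)/89⌋ − ⌊(36·55+47)/89⌋ = ⌊2082/89⌋ − ⌊2027/89⌋ = 23 − 22 = 1
n=37: ⌊(38·55+47)/89⌋ − ⌊(37·55+47)/89⌋ = ⌊2137/89⌋ − ⌊2082/89⌋ = 24 − 23 = 1
n=38: ⌊(39·55+47)/89⌋ − ⌊(38·55+47)/89⌋ = ⌊2192/89⌋ − ⌊2137/89⌋ = 24 − 24 = 0
n=39: ⌊(40·55+47)/89⌋ − ⌊(39·55+47)/89⌋ = ⌊2247/89⌋ − ⌊2192/89⌋ = 25 − 24 = 1
n=40: ⌊(41·55+47)/89⌋ − ⌊(40·55+47)/89⌋ = ⌊2302/89⌋ − ⌊2247/89⌋ = 25 − 25 = 0
n=41: ⌊(42·55+47)/89⌋ − ⌊(41·55+47)/89⌋ = ⌊2357/89⌋ − ⌊2302/89⌋ = 26 − 25 = 1
n=42: ⌊(43·55+47)/89⌋ − ⌊(42·55+47)/89⌋ = ⌊2412/89⌋ − ⌊2357/89⌋ = 27 − 26 = 1
n=43: ⌊(44·55+47)/89⌋ − ⌊(43·55+47)/89⌋ = ⌊2467/89⌋ − ⌊2412/89⌋ = 27 − 27 = 0
n=44: ⌊(45·55+47)/89⌋ − ⌊(44·55+47)/89⌋ = ⌊2522/89⌋ − ⌊2467/89⌋ = 28 − 27 = 1
n=45: ⌊(46·55+47)/89⌋ − ⌊(45·55+47)/89⌋ = ⌊2577/89⌋ − ⌊2522/89⌋ = 28 − 28 = 0
n=46: ⌊(47·55+47)/89⌋ − ⌊(46·55+47)/89⌋ = ⌊2632/89⌋ − ⌊2577/89⌋ = 29 − 28 = 1
n=47: ⌊(48·55+47)/89⌋ − ⌊(47·55+47)/89⌋ = ⌊2687/89⌋ − ⌊2632/89⌋ = 30 − 29 = 1
n=48: ⌊(49·55+47)/89⌋ − ⌊(48·55+47)/89⌋ = ⌊2742/89⌋ − ⌊2687/89⌋ = 30 − 30 = 0
n=49: ⌊(50·55+47)/89⌋ − ⌊(49·55+47)/89⌋ = ⌊2797/89⌋ − ⌊2742/89⌋ = 31 − 30 = 1
n=50: ⌊(51·55+47)/89⌋ − ⌊(50·55+47)/89⌋ = ⌊2852/89⌋ − ⌊2797/89⌋ = 32 − 31 = 1
n=51: ⌊(52·55+47)/89⌋ − ⌊(51·55+47)/89⌋ = ⌊2907/89⌋ − ⌊2852/89⌋ = 32 − 32 = 0
n=52: ⌊(53·55+47)/89⌋ − ⌊(52·55+47)/89⌋ = ⌊2962/89⌋ − ⌊2907/89⌋ = 33 − 32 = 1
n=53: ⌊(54·55+47)/89⌋ − ⌊(53·55+47)/89⌋ = ⌊3017/89⌋ − ⌊2962/89⌋ = 33 − 33 = 0
n=54: ⌊(55·55+47)/89⌋ − ⌊(54·55+47)/89⌋ = ⌊3072/89⌋ − ⌊3017/89⌋ = 34 − 33 = 1
n=55: ⌊(56·55+47)/89⌋ − ⌊(55·55+47)/89⌋ = ⌊3127/89⌋ − ⌊3072/89⌋ = 35 − 34 = 1
n=56: ⌊(57·55+47)/89⌋ − ⌊(56·55+47)/89⌋ = ⌊3182/89⌋ − ⌊3127/89⌋ = 35 − 35 = 0
n=57: ⌊(58·55+47)/89⌋ − ⌊(57·55+47)/89⌋ = ⌊3237/89⌋ − ⌊3182/89⌋ = 36 − 35 = 1
n=58: ⌊(59·55+47)/89⌋ − ⌊(58·55+47)/89⌋ = ⌊3292/89⌋ − ⌊3237/89⌋ = 36 − 36 = 0
n=59: ⌊(60·55+47)/89⌋ − ⌊(59·55+47)/89⌋ = ⌊3347/89⌋ − ⌊3292/89⌋ = 37 − 36 = 1
n=60: ⌊(61·55+47)/89⌋ − ⌊(60·55+47)/89⌋ = ⌊3402/89⌋ − ⌊3347/89⌋ = 38 − 37 = 1
n=61: ⌊(62·55+47)/89⌋ − ⌊(61·55+47)/89⌋ = ⌊3457/89⌋ − ⌊3402/89⌋ = 38 − 38 = 0
n=62: ⌊(63·55+47)/89⌋ − ⌊(62·55+47)/89⌋ = ⌊3512/89⌋ − ⌊3457/89⌋ = 39 − 38 = 1
n=63: ⌊(64·55+47)/89⌋ − ⌊(63·55+47)/89⌋ = ⌊3567/89⌋ − ⌊3512/89⌋ = 40 − 39 = 1
n=64: ⌊(65·55+47)/89⌋ − ⌊(64·55+47)/89⌋ = ⌊3622/89⌋ − ⌊3567/89⌋ = 40 − 40 = 0
n=65: ⌊(66·55+47)/89⌋ − ⌊(65·55+47)/89⌋ = ⌊3677/89⌋ − ⌊3622/89⌋ = 41 − 40 = 1
n=66: ⌊(67·55+47)/89⌋ − ⌊(66·55+47)/89⌋ = ⌊3732/89⌋ − ⌊3677/89⌋ = 41 − 41 = 0
n=67: ⌊(68·55+47)/89⌋ − ⌊(67·55+47)/89⌋ = ⌊3787/89⌋ − ⌊3732/89⌋ = 42 − 41 = 1
n=68: ⌊(69·55+47)/89⌋ − ⌊(68·55+47)/89⌋ = ⌊3842/89⌋ − ⌊3787/89⌋ = 43 − 42 = 1
n=69: ⌊(70·55+47)/89⌋ − ⌊(69·55+47)/89⌋ = ⌊3897/89⌋ − ⌊3842/89⌋ = 43 − 43 = 0
n=70: ⌊(71·55+47)/89⌋ − ⌊(70·55+47)/89⌋ = ⌊3952/89⌋ − ⌊3897/89⌋ = 44 − 43 = 1
n=71: ⌊(72·55+47)/89⌋ − ⌊(71·55+47)/89⌋ = ⌊4007/89⌋ − ⌊3952/89⌋ = 45 − 44 = 1
n=72: ⌊(73·55+47)/89⌋ − ⌊(72·55+47)/89⌋ = ⌊4062/89⌋ − ⌊4007/89⌋ = 45 − 45 = 0
n=73: ⌊(74·55+47)/89⌋ − ⌊(73·55+47)/89⌋ = ⌊4117/89⌋ − ⌊4062/89⌋ = 46 − 45 = 1
n=74: ⌊(75·55+47)/89⌋ − ⌊(74·55+47)/89⌋ = ⌊4172/89⌋ − ⌊4117/89⌋ = 46 − 46 = 0
n=75: ⌊(76·55+47)/89⌋ − ⌊(75·55+47)/89⌋ = ⌊4227/89⌋ − ⌊4172/89⌋ = 47 − 46 = 1
n=76: ⌊(77·55+47)/89⌋ − ⌊(76·55+47)/89⌋ = ⌊4282/89⌋ − ⌊4227/89⌋ = 48 − 47 = 1
n=77: ⌊(78·55+47)/89⌋ − ⌊(77·55+47)/89⌋ = ⌊4337/89⌋ − ⌊4282/89⌋ = 48 − 48 = 0
n=78: ⌊(79·55+47)/89⌋ − ⌊(78·55+47)/89⌋ = ⌊4392/89⌋ − ⌊4337/89⌋ = 49 − 48 = 1
n=79: ⌊(80·55+47)/89⌋ − ⌊(79·55+47)/89⌋ = ⌊4447/89⌋ − ⌊4392/89⌋ = 49 − 49 = 0
n=80: ⌊(81·55+47)/89⌋ − ⌊(80·55+47)/89⌋ = ⌊4502/89⌋ − ⌊4447/89⌋ = 50 − 49 = 1
n=81: ⌊(82·55+47)/89⌋ − ⌊(81·55+47)/89⌋ = ⌊4557/89⌋ − ⌊4502/89⌋ = 51 − 50 = 1
n=82: ⌊(83·55+47)/89⌋ − ⌊(82·55+47)/89⌋ = ⌊4612/89⌋ − ⌊4557/89⌋ = 51 − 51 = 0
n=83: ⌊(84·55+47)/89⌋ − ⌊(83·55+47)/89⌋ = ⌊4667/89⌋ − ⌊4612/89⌋ = 52 − 51 = 1
n=84: ⌊(85·55+47)/89⌋ − ⌊(84·55+47)/89⌋ = ⌊4722/89⌋ − ⌊4667/89⌋ = 53 − 52 = 1
n=85: ⌊(86·55+47)/89⌋ − ⌊(85·55+47)/89⌋ = ⌊4777/89⌋ − ⌊4722/89⌋ = 53 − 53 = 0
n=86: ⌊(87·55+47)/89⌋ − ⌊(86·55+47)/89⌋ = ⌊4832/89⌋ − ⌊4777/89⌋ = 54 − 53 = 1
n=87: ⌊(88·55+47)/89⌋ − ⌊(87·55+47)/89⌋ = ⌊4887/89⌋ − ⌊4832/89⌋ = 54 − 54 = 0
n=88: ⌊(89·55+47)/89⌋ − ⌊(88·55+47)/89⌋ = ⌊4942/89⌋ − ⌊4887/89⌋ = 55 − 54 = 1
n=89: ⌊(90·55+47)/89⌋ − ⌊(89·55+47)/89⌋ = ⌊4997/89⌋ − ⌊4942/89⌋ = 56 − 55 = 1
n=90: ⌊(91·55+47)/89⌋ − ⌊(90·55+47)/89⌋ = ⌊5052/89⌋ − ⌊4997/89⌋ = 56 − 56 = 0
n=91: ⌊(92·55+47)/89⌋ − ⌊(91·55+47)/89⌋ = ⌊5107/89⌋ − ⌊5052/89⌋ = 57 − 56 = 1
n=92: ⌊(93·55+47)/89⌋ − ⌊(92·55+47)/89⌋ = ⌊5162/89⌋ − ⌊5107/89⌋ = 58 − 57 = 1
n=93: ⌊(94·55+47)/89⌋ − ⌊(93·55+47)/89⌋ = ⌊5217/89⌋ − ⌊5162/89⌋ = 58 − 58 = 0
n=94: ⌊(95·55+47)/89⌋ − ⌊(94·55+47)/89⌋ = ⌊5272/89⌋ − ⌊5217/89⌋ = 59 − 58 = 1
n=95: ⌊(96·55+47)/89⌋ − ⌊(95·55+47)/89⌋ = ⌊5327/89⌋ − ⌊5272/89⌋ = 59 − 59 = 0
n=96: ⌊(97·55+47)/89⌋ − ⌊(96·55+47)/89⌋ = ⌊5382/89⌋ − ⌊5327/89⌋ = 60 − 59 = 1
n=97: ⌊(98·55+47)/89⌋ − ⌊(97·55+47)/89⌋ = ⌊5437/89⌋ − ⌊5382/89⌋ = 61 − 60 = 1
n=98: ⌊(99·55+47)/89⌋ − ⌊(98·55+47)/89⌋ = ⌊5492/89⌋ − ⌊5437/89⌋ = 61 − 61 = 0
n=99: ⌊(100·55+47)/89⌋ − ⌊(99·55+47)/89⌋ = ⌊5547/89⌋ − ⌊5492/89⌋ = 62 − 61 = 1
n=100: ⌊(101·55+47)/89⌋ − ⌊(100·55+47)/89⌋ = ⌊5602/89⌋ − ⌊5547/89⌋ = 62 − 62 = 0
n=101: ⌊(102·55+47)/89⌋ − ⌊(101·55+47)/89⌋ = ⌊5657/89⌋ − ⌊5602/89⌋ = 63 − 62 = 1
n=102: ⌊(103·55+47)/89⌋ − ⌊(102·55+47)/89⌋ = ⌊5712/89⌋ − ⌊5657/89⌋ = 64 − 63 = 1
n=103: ⌊(104·55+47)/89⌋ − ⌊(103·55+47)/89⌋ = ⌊5767/89⌋ − ⌊5712/89⌋ = 64 − 64 = 0
n=104: ⌊(105·55+47)/89⌋ − ⌊(104·55+47)/89⌋ = ⌊5822/89⌋ − ⌊5767/89⌋ = 65 − 64 = 1
n=105: ⌊(106·55+47)/89⌋ − ⌊(105·55+47)/89⌋ = ⌊5877/89⌋ − ⌊5822/89⌋ = 66 − 65 = 1
n=106: ⌊(107·55+47)/89⌋ − ⌊(106·55+47)/89⌋ = ⌊5932/89⌋ − ⌊5877/89⌋ = 66 − 66 = 0
n=107: ⌊(108·55+47)/89⌋ − ⌊(107·55+47)/89⌋ = ⌊5987/89⌋ − ⌊5932/89⌋ = 67 − 66 = 1
n=108: ⌊(109·55+47)/89⌋ − ⌊(108·55+47)/89⌋ = ⌊6042/89⌋ − ⌊5987/89⌋ = 67 − 67 = 0


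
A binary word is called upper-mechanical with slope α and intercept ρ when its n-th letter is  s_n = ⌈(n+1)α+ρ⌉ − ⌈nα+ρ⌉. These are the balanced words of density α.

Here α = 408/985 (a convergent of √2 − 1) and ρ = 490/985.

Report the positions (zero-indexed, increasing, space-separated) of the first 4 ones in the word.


1 3 6 8

n=0: ⌈898/985⌉−⌈490/985⌉ = 1−1 = 0
n=1: ⌈1306/985⌉−⌈898/985⌉ = 2−1 = 1  ← one
n=2: ⌈1714/985⌉−⌈1306/985⌉ = 2−2 = 0
n=3: ⌈2122/985⌉−⌈1714/985⌉ = 3−2 = 1  ← one
n=4: ⌈2530/985⌉−⌈2122/985⌉ = 3−3 = 0
n=5: ⌈2938/985⌉−⌈2530/985⌉ = 3−3 = 0
n=6: ⌈3346/985⌉−⌈2938/985⌉ = 4−3 = 1  ← one
n=7: ⌈3754/985⌉−⌈3346/985⌉ = 4−4 = 0
n=8: ⌈4162/985⌉−⌈3754/985⌉ = 5−4 = 1  ← one
positions of the first 4 ones: 1 3 6 8


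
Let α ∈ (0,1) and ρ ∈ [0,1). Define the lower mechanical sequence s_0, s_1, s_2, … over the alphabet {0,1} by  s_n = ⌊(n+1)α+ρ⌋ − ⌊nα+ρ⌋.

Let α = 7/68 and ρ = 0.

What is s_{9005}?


1

(n+1)α + ρ = (9006·7) / 68 = 63042/68
nα + ρ     = (9005·7) / 68 = 63035/68
⌊63042/68⌋ = 927,  ⌊63035/68⌋ = 926
s_{9005} = 927 − 926 = 1


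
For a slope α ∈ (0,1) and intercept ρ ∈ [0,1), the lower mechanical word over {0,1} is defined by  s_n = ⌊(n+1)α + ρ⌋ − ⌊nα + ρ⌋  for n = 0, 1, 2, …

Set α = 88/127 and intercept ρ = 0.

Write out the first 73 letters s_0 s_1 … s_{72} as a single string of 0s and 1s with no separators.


0110110110111011011011011101101101101110110110110111011011011011101101101

n=0: ⌊(1·88)/127⌋ − ⌊(0·88)/127⌋ = ⌊88/127⌋ − ⌊0/127⌋ = 0 − 0 = 0
n=1: ⌊(2·88)/127⌋ − ⌊(1·88)/127⌋ = ⌊176/127⌋ − ⌊88/127⌋ = 1 − 0 = 1
n=2: ⌊(3·88)/127⌋ − ⌊(2·88)/127⌋ = ⌊264/127⌋ − ⌊176/127⌋ = 2 − 1 = 1
n=3: ⌊(4·88)/127⌋ − ⌊(3·88)/127⌋ = ⌊352/127⌋ − ⌊264/127⌋ = 2 − 2 = 0
n=4: ⌊(5·88)/127⌋ − ⌊(4·88)/127⌋ = ⌊440/127⌋ − ⌊352/127⌋ = 3 − 2 = 1
n=5: ⌊(6·88)/127⌋ − ⌊(5·88)/127⌋ = ⌊528/127⌋ − ⌊440/127⌋ = 4 − 3 = 1
n=6: ⌊(7·88)/127⌋ − ⌊(6·88)/127⌋ = ⌊616/127⌋ − ⌊528/127⌋ = 4 − 4 = 0
n=7: ⌊(8·88)/127⌋ − ⌊(7·88)/127⌋ = ⌊704/127⌋ − ⌊616/127⌋ = 5 − 4 = 1
n=8: ⌊(9·88)/127⌋ − ⌊(8·88)/127⌋ = ⌊792/127⌋ − ⌊704/127⌋ = 6 − 5 = 1
n=9: ⌊(10·88)/127⌋ − ⌊(9·88)/127⌋ = ⌊880/127⌋ − ⌊792/127⌋ = 6 − 6 = 0
n=10: ⌊(11·88)/127⌋ − ⌊(10·88)/127⌋ = ⌊968/127⌋ − ⌊880/127⌋ = 7 − 6 = 1
n=11: ⌊(12·88)/127⌋ − ⌊(11·88)/127⌋ = ⌊1056/127⌋ − ⌊968/127⌋ = 8 − 7 = 1
n=12: ⌊(13·88)/127⌋ − ⌊(12·88)/127⌋ = ⌊1144/127⌋ − ⌊1056/127⌋ = 9 − 8 = 1
n=13: ⌊(14·88)/127⌋ − ⌊(13·88)/127⌋ = ⌊1232/127⌋ − ⌊1144/127⌋ = 9 − 9 = 0
n=14: ⌊(15·88)/127⌋ − ⌊(14·88)/127⌋ = ⌊1320/127⌋ − ⌊1232/127⌋ = 10 − 9 = 1
n=15: ⌊(16·88)/127⌋ − ⌊(15·88)/127⌋ = ⌊1408/127⌋ − ⌊1320/127⌋ = 11 − 10 = 1
n=16: ⌊(17·88)/127⌋ − ⌊(16·88)/127⌋ = ⌊1496/127⌋ − ⌊1408/127⌋ = 11 − 11 = 0
n=17: ⌊(18·88)/127⌋ − ⌊(17·88)/127⌋ = ⌊1584/127⌋ − ⌊1496/127⌋ = 12 − 11 = 1
n=18: ⌊(19·88)/127⌋ − ⌊(18·88)/127⌋ = ⌊1672/127⌋ − ⌊1584/127⌋ = 13 − 12 = 1
n=19: ⌊(20·88)/127⌋ − ⌊(19·88)/127⌋ = ⌊1760/127⌋ − ⌊1672/127⌋ = 13 − 13 = 0
n=20: ⌊(21·88)/127⌋ − ⌊(20·88)/127⌋ = ⌊1848/127⌋ − ⌊1760/127⌋ = 14 − 13 = 1
n=21: ⌊(22·88)/127⌋ − ⌊(21·88)/127⌋ = ⌊1936/127⌋ − ⌊1848/127⌋ = 15 − 14 = 1
n=22: ⌊(23·88)/127⌋ − ⌊(22·88)/127⌋ = ⌊2024/127⌋ − ⌊1936/127⌋ = 15 − 15 = 0
n=23: ⌊(24·88)/127⌋ − ⌊(23·88)/127⌋ = ⌊2112/127⌋ − ⌊2024/127⌋ = 16 − 15 = 1
n=24: ⌊(25·88)/127⌋ − ⌊(24·88)/127⌋ = ⌊2200/127⌋ − ⌊2112/127⌋ = 17 − 16 = 1
n=25: ⌊(26·88)/127⌋ − ⌊(25·88)/127⌋ = ⌊2288/127⌋ − ⌊2200/127⌋ = 18 − 17 = 1
n=26: ⌊(27·88)/127⌋ − ⌊(26·88)/127⌋ = ⌊2376/127⌋ − ⌊2288/127⌋ = 18 − 18 = 0
n=27: ⌊(28·88)/127⌋ − ⌊(27·88)/127⌋ = ⌊2464/127⌋ − ⌊2376/127⌋ = 19 − 18 = 1
n=28: ⌊(29·88)/127⌋ − ⌊(28·88)/127⌋ = ⌊2552/127⌋ − ⌊2464/127⌋ = 20 − 19 = 1
n=29: ⌊(30·88)/127⌋ − ⌊(29·88)/127⌋ = ⌊2640/127⌋ − ⌊2552/127⌋ = 20 − 20 = 0
n=30: ⌊(31·88)/127⌋ − ⌊(30·88)/127⌋ = ⌊2728/127⌋ − ⌊2640/127⌋ = 21 − 20 = 1
n=31: ⌊(32·88)/127⌋ − ⌊(31·88)/127⌋ = ⌊2816/127⌋ − ⌊2728/127⌋ = 22 − 21 = 1
n=32: ⌊(33·88)/127⌋ − ⌊(32·88)/127⌋ = ⌊2904/127⌋ − ⌊2816/127⌋ = 22 − 22 = 0
n=33: ⌊(34·88)/127⌋ − ⌊(33·88)/127⌋ = ⌊2992/127⌋ − ⌊2904/127⌋ = 23 − 22 = 1
n=34: ⌊(35·88)/127⌋ − ⌊(34·88)/127⌋ = ⌊3080/127⌋ − ⌊2992/127⌋ = 24 − 23 = 1
n=35: ⌊(36·88)/127⌋ − ⌊(35·88)/127⌋ = ⌊3168/127⌋ − ⌊3080/127⌋ = 24 − 24 = 0
n=36: ⌊(37·88)/127⌋ − ⌊(36·88)/127⌋ = ⌊3256/127⌋ − ⌊3168/127⌋ = 25 − 24 = 1
n=37: ⌊(38·88)/127⌋ − ⌊(37·88)/127⌋ = ⌊3344/127⌋ − ⌊3256/127⌋ = 26 − 25 = 1
n=38: ⌊(39·88)/127⌋ − ⌊(38·88)/127⌋ = ⌊3432/127⌋ − ⌊3344/127⌋ = 27 − 26 = 1
n=39: ⌊(40·88)/127⌋ − ⌊(39·88)/127⌋ = ⌊3520/127⌋ − ⌊3432/127⌋ = 27 − 27 = 0
n=40: ⌊(41·88)/127⌋ − ⌊(40·88)/127⌋ = ⌊3608/127⌋ − ⌊3520/127⌋ = 28 − 27 = 1
n=41: ⌊(42·88)/127⌋ − ⌊(41·88)/127⌋ = ⌊3696/127⌋ − ⌊3608/127⌋ = 29 − 28 = 1
n=42: ⌊(43·88)/127⌋ − ⌊(42·88)/127⌋ = ⌊3784/127⌋ − ⌊3696/127⌋ = 29 − 29 = 0
n=43: ⌊(44·88)/127⌋ − ⌊(43·88)/127⌋ = ⌊3872/127⌋ − ⌊3784/127⌋ = 30 − 29 = 1
n=44: ⌊(45·88)/127⌋ − ⌊(44·88)/127⌋ = ⌊3960/127⌋ − ⌊3872/127⌋ = 31 − 30 = 1
n=45: ⌊(46·88)/127⌋ − ⌊(45·88)/127⌋ = ⌊4048/127⌋ − ⌊3960/127⌋ = 31 − 31 = 0
n=46: ⌊(47·88)/127⌋ − ⌊(46·88)/127⌋ = ⌊4136/127⌋ − ⌊4048/127⌋ = 32 − 31 = 1
n=47: ⌊(48·88)/127⌋ − ⌊(47·88)/127⌋ = ⌊4224/127⌋ − ⌊4136/127⌋ = 33 − 32 = 1
n=48: ⌊(49·88)/127⌋ − ⌊(48·88)/127⌋ = ⌊4312/127⌋ − ⌊4224/127⌋ = 33 − 33 = 0
n=49: ⌊(50·88)/127⌋ − ⌊(49·88)/127⌋ = ⌊4400/127⌋ − ⌊4312/127⌋ = 34 − 33 = 1
n=50: ⌊(51·88)/127⌋ − ⌊(50·88)/127⌋ = ⌊4488/127⌋ − ⌊4400/127⌋ = 35 − 34 = 1
n=51: ⌊(52·88)/127⌋ − ⌊(51·88)/127⌋ = ⌊4576/127⌋ − ⌊4488/127⌋ = 36 − 35 = 1
n=52: ⌊(53·88)/127⌋ − ⌊(52·88)/127⌋ = ⌊4664/127⌋ − ⌊4576/127⌋ = 36 − 36 = 0
n=53: ⌊(54·88)/127⌋ − ⌊(53·88)/127⌋ = ⌊4752/127⌋ − ⌊4664/127⌋ = 37 − 36 = 1
n=54: ⌊(55·88)/127⌋ − ⌊(54·88)/127⌋ = ⌊4840/127⌋ − ⌊4752/127⌋ = 38 − 37 = 1
n=55: ⌊(56·88)/127⌋ − ⌊(55·88)/127⌋ = ⌊4928/127⌋ − ⌊4840/127⌋ = 38 − 38 = 0
n=56: ⌊(57·88)/127⌋ − ⌊(56·88)/127⌋ = ⌊5016/127⌋ − ⌊4928/127⌋ = 39 − 38 = 1
n=57: ⌊(58·88)/127⌋ − ⌊(57·88)/127⌋ = ⌊5104/127⌋ − ⌊5016/127⌋ = 40 − 39 = 1
n=58: ⌊(59·88)/127⌋ − ⌊(58·88)/127⌋ = ⌊5192/127⌋ − ⌊5104/127⌋ = 40 − 40 = 0
n=59: ⌊(60·88)/127⌋ − ⌊(59·88)/127⌋ = ⌊5280/127⌋ − ⌊5192/127⌋ = 41 − 40 = 1
n=60: ⌊(61·88)/127⌋ − ⌊(60·88)/127⌋ = ⌊5368/127⌋ − ⌊5280/127⌋ = 42 − 41 = 1
n=61: ⌊(62·88)/127⌋ − ⌊(61·88)/127⌋ = ⌊5456/127⌋ − ⌊5368/127⌋ = 42 − 42 = 0
n=62: ⌊(63·88)/127⌋ − ⌊(62·88)/127⌋ = ⌊5544/127⌋ − ⌊5456/127⌋ = 43 − 42 = 1
n=63: ⌊(64·88)/127⌋ − ⌊(63·88)/127⌋ = ⌊5632/127⌋ − ⌊5544/127⌋ = 44 − 43 = 1
n=64: ⌊(65·88)/127⌋ − ⌊(64·88)/127⌋ = ⌊5720/127⌋ − ⌊5632/127⌋ = 45 − 44 = 1
n=65: ⌊(66·88)/127⌋ − ⌊(65·88)/127⌋ = ⌊5808/127⌋ − ⌊5720/127⌋ = 45 − 45 = 0
n=66: ⌊(67·88)/127⌋ − ⌊(66·88)/127⌋ = ⌊5896/127⌋ − ⌊5808/127⌋ = 46 − 45 = 1
n=67: ⌊(68·88)/127⌋ − ⌊(67·88)/127⌋ = ⌊5984/127⌋ − ⌊5896/127⌋ = 47 − 46 = 1
n=68: ⌊(69·88)/127⌋ − ⌊(68·88)/127⌋ = ⌊6072/127⌋ − ⌊5984/127⌋ = 47 − 47 = 0
n=69: ⌊(70·88)/127⌋ − ⌊(69·88)/127⌋ = ⌊6160/127⌋ − ⌊6072/127⌋ = 48 − 47 = 1
n=70: ⌊(71·88)/127⌋ − ⌊(70·88)/127⌋ = ⌊6248/127⌋ − ⌊6160/127⌋ = 49 − 48 = 1
n=71: ⌊(72·88)/127⌋ − ⌊(71·88)/127⌋ = ⌊6336/127⌋ − ⌊6248/127⌋ = 49 − 49 = 0
n=72: ⌊(73·88)/127⌋ − ⌊(72·88)/127⌋ = ⌊6424/127⌋ − ⌊6336/127⌋ = 50 − 49 = 1


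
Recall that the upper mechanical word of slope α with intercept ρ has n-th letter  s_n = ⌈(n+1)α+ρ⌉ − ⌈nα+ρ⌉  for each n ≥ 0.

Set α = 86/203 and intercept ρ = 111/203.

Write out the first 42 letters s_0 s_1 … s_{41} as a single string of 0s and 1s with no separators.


n=0: ⌈(1·86+111)/203⌉ − ⌈(0·86+111)/203⌉ = ⌈197/203⌉ − ⌈111/203⌉ = 1 − 1 = 0
n=1: ⌈(2·86+111)/203⌉ − ⌈(1·86+111)/203⌉ = ⌈283/203⌉ − ⌈197/203⌉ = 2 − 1 = 1
n=2: ⌈(3·86+111)/203⌉ − ⌈(2·86+111)/203⌉ = ⌈369/203⌉ − ⌈283/203⌉ = 2 − 2 = 0
n=3: ⌈(4·86+111)/203⌉ − ⌈(3·86+111)/203⌉ = ⌈455/203⌉ − ⌈369/203⌉ = 3 − 2 = 1
n=4: ⌈(5·86+111)/203⌉ − ⌈(4·86+111)/203⌉ = ⌈541/203⌉ − ⌈455/203⌉ = 3 − 3 = 0
n=5: ⌈(6·86+111)/203⌉ − ⌈(5·86+111)/203⌉ = ⌈627/203⌉ − ⌈541/203⌉ = 4 − 3 = 1
n=6: ⌈(7·86+111)/203⌉ − ⌈(6·86+111)/203⌉ = ⌈713/203⌉ − ⌈627/203⌉ = 4 − 4 = 0
n=7: ⌈(8·86+111)/203⌉ − ⌈(7·86+111)/203⌉ = ⌈799/203⌉ − ⌈713/203⌉ = 4 − 4 = 0
n=8: ⌈(9·86+111)/203⌉ − ⌈(8·86+111)/203⌉ = ⌈885/203⌉ − ⌈799/203⌉ = 5 − 4 = 1
n=9: ⌈(10·86+111)/203⌉ − ⌈(9·86+111)/203⌉ = ⌈971/203⌉ − ⌈885/203⌉ = 5 − 5 = 0
n=10: ⌈(11·86+111)/203⌉ − ⌈(10·86+111)/203⌉ = ⌈1057/203⌉ − ⌈971/203⌉ = 6 − 5 = 1
n=11: ⌈(12·86+111)/203⌉ − ⌈(11·86+111)/203⌉ = ⌈1143/203⌉ − ⌈1057/203⌉ = 6 − 6 = 0
n=12: ⌈(13·86+111)/203⌉ − ⌈(12·86+111)/203⌉ = ⌈1229/203⌉ − ⌈1143/203⌉ = 7 − 6 = 1
n=13: ⌈(14·86+111)/203⌉ − ⌈(13·86+111)/203⌉ = ⌈1315/203⌉ − ⌈1229/203⌉ = 7 − 7 = 0
n=14: ⌈(15·86+111)/203⌉ − ⌈(14·86+111)/203⌉ = ⌈1401/203⌉ − ⌈1315/203⌉ = 7 − 7 = 0
n=15: ⌈(16·86+111)/203⌉ − ⌈(15·86+111)/203⌉ = ⌈1487/203⌉ − ⌈1401/203⌉ = 8 − 7 = 1
n=16: ⌈(17·86+111)/203⌉ − ⌈(16·86+111)/203⌉ = ⌈1573/203⌉ − ⌈1487/203⌉ = 8 − 8 = 0
n=17: ⌈(18·86+111)/203⌉ − ⌈(17·86+111)/203⌉ = ⌈1659/203⌉ − ⌈1573/203⌉ = 9 − 8 = 1
n=18: ⌈(19·86+111)/203⌉ − ⌈(18·86+111)/203⌉ = ⌈1745/203⌉ − ⌈1659/203⌉ = 9 − 9 = 0
n=19: ⌈(20·86+111)/203⌉ − ⌈(19·86+111)/203⌉ = ⌈1831/203⌉ − ⌈1745/203⌉ = 10 − 9 = 1
n=20: ⌈(21·86+111)/203⌉ − ⌈(20·86+111)/203⌉ = ⌈1917/203⌉ − ⌈1831/203⌉ = 10 − 10 = 0
n=21: ⌈(22·86+111)/203⌉ − ⌈(21·86+111)/203⌉ = ⌈2003/203⌉ − ⌈1917/203⌉ = 10 − 10 = 0
n=22: ⌈(23·86+111)/203⌉ − ⌈(22·86+111)/203⌉ = ⌈2089/203⌉ − ⌈2003/203⌉ = 11 − 10 = 1
n=23: ⌈(24·86+111)/203⌉ − ⌈(23·86+111)/203⌉ = ⌈2175/203⌉ − ⌈2089/203⌉ = 11 − 11 = 0
n=24: ⌈(25·86+111)/203⌉ − ⌈(24·86+111)/203⌉ = ⌈2261/203⌉ − ⌈2175/203⌉ = 12 − 11 = 1
n=25: ⌈(26·86+111)/203⌉ − ⌈(25·86+111)/203⌉ = ⌈2347/203⌉ − ⌈2261/203⌉ = 12 − 12 = 0
n=26: ⌈(27·86+111)/203⌉ − ⌈(26·86+111)/203⌉ = ⌈2433/203⌉ − ⌈2347/203⌉ = 12 − 12 = 0
n=27: ⌈(28·86+111)/203⌉ − ⌈(27·86+111)/203⌉ = ⌈2519/203⌉ − ⌈2433/203⌉ = 13 − 12 = 1
n=28: ⌈(29·86+111)/203⌉ − ⌈(28·86+111)/203⌉ = ⌈2605/203⌉ − ⌈2519/203⌉ = 13 − 13 = 0
n=29: ⌈(30·86+111)/203⌉ − ⌈(29·86+111)/203⌉ = ⌈2691/203⌉ − ⌈2605/203⌉ = 14 − 13 = 1
n=30: ⌈(31·86+111)/203⌉ − ⌈(30·86+111)/203⌉ = ⌈2777/203⌉ − ⌈2691/203⌉ = 14 − 14 = 0
n=31: ⌈(32·86+111)/203⌉ − ⌈(31·86+111)/203⌉ = ⌈2863/203⌉ − ⌈2777/203⌉ = 15 − 14 = 1
n=32: ⌈(33·86+111)/203⌉ − ⌈(32·86+111)/203⌉ = ⌈2949/203⌉ − ⌈2863/203⌉ = 15 − 15 = 0
n=33: ⌈(34·86+111)/203⌉ − ⌈(33·86+111)/203⌉ = ⌈3035/203⌉ − ⌈2949/203⌉ = 15 − 15 = 0
n=34: ⌈(35·86+111)/203⌉ − ⌈(34·86+111)/203⌉ = ⌈3121/203⌉ − ⌈3035/203⌉ = 16 − 15 = 1
n=35: ⌈(36·86+111)/203⌉ − ⌈(35·86+111)/203⌉ = ⌈3207/203⌉ − ⌈3121/203⌉ = 16 − 16 = 0
n=36: ⌈(37·86+111)/203⌉ − ⌈(36·86+111)/203⌉ = ⌈3293/203⌉ − ⌈3207/203⌉ = 17 − 16 = 1
n=37: ⌈(38·86+111)/203⌉ − ⌈(37·86+111)/203⌉ = ⌈3379/203⌉ − ⌈3293/203⌉ = 17 − 17 = 0
n=38: ⌈(39·86+111)/203⌉ − ⌈(38·86+111)/203⌉ = ⌈3465/203⌉ − ⌈3379/203⌉ = 18 − 17 = 1
n=39: ⌈(40·86+111)/203⌉ − ⌈(39·86+111)/203⌉ = ⌈3551/203⌉ − ⌈3465/203⌉ = 18 − 18 = 0
n=40: ⌈(41·86+111)/203⌉ − ⌈(40·86+111)/203⌉ = ⌈3637/203⌉ − ⌈3551/203⌉ = 18 − 18 = 0
n=41: ⌈(42·86+111)/203⌉ − ⌈(41·86+111)/203⌉ = ⌈3723/203⌉ − ⌈3637/203⌉ = 19 − 18 = 1

010101001010100101010010100101010010101001


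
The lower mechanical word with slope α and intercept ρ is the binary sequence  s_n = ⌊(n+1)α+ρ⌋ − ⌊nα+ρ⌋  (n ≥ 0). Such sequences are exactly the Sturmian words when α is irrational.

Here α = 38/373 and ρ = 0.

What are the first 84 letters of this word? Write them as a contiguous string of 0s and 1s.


n=0: ⌊(1·38)/373⌋ − ⌊(0·38)/373⌋ = ⌊38/373⌋ − ⌊0/373⌋ = 0 − 0 = 0
n=1: ⌊(2·38)/373⌋ − ⌊(1·38)/373⌋ = ⌊76/373⌋ − ⌊38/373⌋ = 0 − 0 = 0
n=2: ⌊(3·38)/373⌋ − ⌊(2·38)/373⌋ = ⌊114/373⌋ − ⌊76/373⌋ = 0 − 0 = 0
n=3: ⌊(4·38)/373⌋ − ⌊(3·38)/373⌋ = ⌊152/373⌋ − ⌊114/373⌋ = 0 − 0 = 0
n=4: ⌊(5·38)/373⌋ − ⌊(4·38)/373⌋ = ⌊190/373⌋ − ⌊152/373⌋ = 0 − 0 = 0
n=5: ⌊(6·38)/373⌋ − ⌊(5·38)/373⌋ = ⌊228/373⌋ − ⌊190/373⌋ = 0 − 0 = 0
n=6: ⌊(7·38)/373⌋ − ⌊(6·38)/373⌋ = ⌊266/373⌋ − ⌊228/373⌋ = 0 − 0 = 0
n=7: ⌊(8·38)/373⌋ − ⌊(7·38)/373⌋ = ⌊304/373⌋ − ⌊266/373⌋ = 0 − 0 = 0
n=8: ⌊(9·38)/373⌋ − ⌊(8·38)/373⌋ = ⌊342/373⌋ − ⌊304/373⌋ = 0 − 0 = 0
n=9: ⌊(10·38)/373⌋ − ⌊(9·38)/373⌋ = ⌊380/373⌋ − ⌊342/373⌋ = 1 − 0 = 1
n=10: ⌊(11·38)/373⌋ − ⌊(10·38)/373⌋ = ⌊418/373⌋ − ⌊380/373⌋ = 1 − 1 = 0
n=11: ⌊(12·38)/373⌋ − ⌊(11·38)/373⌋ = ⌊456/373⌋ − ⌊418/373⌋ = 1 − 1 = 0
n=12: ⌊(13·38)/373⌋ − ⌊(12·38)/373⌋ = ⌊494/373⌋ − ⌊456/373⌋ = 1 − 1 = 0
n=13: ⌊(14·38)/373⌋ − ⌊(13·38)/373⌋ = ⌊532/373⌋ − ⌊494/373⌋ = 1 − 1 = 0
n=14: ⌊(15·38)/373⌋ − ⌊(14·38)/373⌋ = ⌊570/373⌋ − ⌊532/373⌋ = 1 − 1 = 0
n=15: ⌊(16·38)/373⌋ − ⌊(15·38)/373⌋ = ⌊608/373⌋ − ⌊570/373⌋ = 1 − 1 = 0
n=16: ⌊(17·38)/373⌋ − ⌊(16·38)/373⌋ = ⌊646/373⌋ − ⌊608/373⌋ = 1 − 1 = 0
n=17: ⌊(18·38)/373⌋ − ⌊(17·38)/373⌋ = ⌊684/373⌋ − ⌊646/373⌋ = 1 − 1 = 0
n=18: ⌊(19·38)/373⌋ − ⌊(18·38)/373⌋ = ⌊722/373⌋ − ⌊684/373⌋ = 1 − 1 = 0
n=19: ⌊(20·38)/373⌋ − ⌊(19·38)/373⌋ = ⌊760/373⌋ − ⌊722/373⌋ = 2 − 1 = 1
n=20: ⌊(21·38)/373⌋ − ⌊(20·38)/373⌋ = ⌊798/373⌋ − ⌊760/373⌋ = 2 − 2 = 0
n=21: ⌊(22·38)/373⌋ − ⌊(21·38)/373⌋ = ⌊836/373⌋ − ⌊798/373⌋ = 2 − 2 = 0
n=22: ⌊(23·38)/373⌋ − ⌊(22·38)/373⌋ = ⌊874/373⌋ − ⌊836/373⌋ = 2 − 2 = 0
n=23: ⌊(24·38)/373⌋ − ⌊(23·38)/373⌋ = ⌊912/373⌋ − ⌊874/373⌋ = 2 − 2 = 0
n=24: ⌊(25·38)/373⌋ − ⌊(24·38)/373⌋ = ⌊950/373⌋ − ⌊912/373⌋ = 2 − 2 = 0
n=25: ⌊(26·38)/373⌋ − ⌊(25·38)/373⌋ = ⌊988/373⌋ − ⌊950/373⌋ = 2 − 2 = 0
n=26: ⌊(27·38)/373⌋ − ⌊(26·38)/373⌋ = ⌊1026/373⌋ − ⌊988/373⌋ = 2 − 2 = 0
n=27: ⌊(28·38)/373⌋ − ⌊(27·38)/373⌋ = ⌊1064/373⌋ − ⌊1026/373⌋ = 2 − 2 = 0
n=28: ⌊(29·38)/373⌋ − ⌊(28·38)/373⌋ = ⌊1102/373⌋ − ⌊1064/373⌋ = 2 − 2 = 0
n=29: ⌊(30·38)/373⌋ − ⌊(29·38)/373⌋ = ⌊1140/373⌋ − ⌊1102/373⌋ = 3 − 2 = 1
n=30: ⌊(31·38)/373⌋ − ⌊(30·38)/373⌋ = ⌊1178/373⌋ − ⌊1140/373⌋ = 3 − 3 = 0
n=31: ⌊(32·38)/373⌋ − ⌊(31·38)/373⌋ = ⌊1216/373⌋ − ⌊1178/373⌋ = 3 − 3 = 0
n=32: ⌊(33·38)/373⌋ − ⌊(32·38)/373⌋ = ⌊1254/373⌋ − ⌊1216/373⌋ = 3 − 3 = 0
n=33: ⌊(34·38)/373⌋ − ⌊(33·38)/373⌋ = ⌊1292/373⌋ − ⌊1254/373⌋ = 3 − 3 = 0
n=34: ⌊(35·38)/373⌋ − ⌊(34·38)/373⌋ = ⌊1330/373⌋ − ⌊1292/373⌋ = 3 − 3 = 0
n=35: ⌊(36·38)/373⌋ − ⌊(35·38)/373⌋ = ⌊1368/373⌋ − ⌊1330/373⌋ = 3 − 3 = 0
n=36: ⌊(37·38)/373⌋ − ⌊(36·38)/373⌋ = ⌊1406/373⌋ − ⌊1368/373⌋ = 3 − 3 = 0
n=37: ⌊(38·38)/373⌋ − ⌊(37·38)/373⌋ = ⌊1444/373⌋ − ⌊1406/373⌋ = 3 − 3 = 0
n=38: ⌊(39·38)/373⌋ − ⌊(38·38)/373⌋ = ⌊1482/373⌋ − ⌊1444/373⌋ = 3 − 3 = 0
n=39: ⌊(40·38)/373⌋ − ⌊(39·38)/373⌋ = ⌊1520/373⌋ − ⌊1482/373⌋ = 4 − 3 = 1
n=40: ⌊(41·38)/373⌋ − ⌊(40·38)/373⌋ = ⌊1558/373⌋ − ⌊1520/373⌋ = 4 − 4 = 0
n=41: ⌊(42·38)/373⌋ − ⌊(41·38)/373⌋ = ⌊1596/373⌋ − ⌊1558/373⌋ = 4 − 4 = 0
n=42: ⌊(43·38)/373⌋ − ⌊(42·38)/373⌋ = ⌊1634/373⌋ − ⌊1596/373⌋ = 4 − 4 = 0
n=43: ⌊(44·38)/373⌋ − ⌊(43·38)/373⌋ = ⌊1672/373⌋ − ⌊1634/373⌋ = 4 − 4 = 0
n=44: ⌊(45·38)/373⌋ − ⌊(44·38)/373⌋ = ⌊1710/373⌋ − ⌊1672/373⌋ = 4 − 4 = 0
n=45: ⌊(46·38)/373⌋ − ⌊(45·38)/373⌋ = ⌊1748/373⌋ − ⌊1710/373⌋ = 4 − 4 = 0
n=46: ⌊(47·38)/373⌋ − ⌊(46·38)/373⌋ = ⌊1786/373⌋ − ⌊1748/373⌋ = 4 − 4 = 0
n=47: ⌊(48·38)/373⌋ − ⌊(47·38)/373⌋ = ⌊1824/373⌋ − ⌊1786/373⌋ = 4 − 4 = 0
n=48: ⌊(49·38)/373⌋ − ⌊(48·38)/373⌋ = ⌊1862/373⌋ − ⌊1824/373⌋ = 4 − 4 = 0
n=49: ⌊(50·38)/373⌋ − ⌊(49·38)/373⌋ = ⌊1900/373⌋ − ⌊1862/373⌋ = 5 − 4 = 1
n=50: ⌊(51·38)/373⌋ − ⌊(50·38)/373⌋ = ⌊1938/373⌋ − ⌊1900/373⌋ = 5 − 5 = 0
n=51: ⌊(52·38)/373⌋ − ⌊(51·38)/373⌋ = ⌊1976/373⌋ − ⌊1938/373⌋ = 5 − 5 = 0
n=52: ⌊(53·38)/373⌋ − ⌊(52·38)/373⌋ = ⌊2014/373⌋ − ⌊1976/373⌋ = 5 − 5 = 0
n=53: ⌊(54·38)/373⌋ − ⌊(53·38)/373⌋ = ⌊2052/373⌋ − ⌊2014/373⌋ = 5 − 5 = 0
n=54: ⌊(55·38)/373⌋ − ⌊(54·38)/373⌋ = ⌊2090/373⌋ − ⌊2052/373⌋ = 5 − 5 = 0
n=55: ⌊(56·38)/373⌋ − ⌊(55·38)/373⌋ = ⌊2128/373⌋ − ⌊2090/373⌋ = 5 − 5 = 0
n=56: ⌊(57·38)/373⌋ − ⌊(56·38)/373⌋ = ⌊2166/373⌋ − ⌊2128/373⌋ = 5 − 5 = 0
n=57: ⌊(58·38)/373⌋ − ⌊(57·38)/373⌋ = ⌊2204/373⌋ − ⌊2166/373⌋ = 5 − 5 = 0
n=58: ⌊(59·38)/373⌋ − ⌊(58·38)/373⌋ = ⌊2242/373⌋ − ⌊2204/373⌋ = 6 − 5 = 1
n=59: ⌊(60·38)/373⌋ − ⌊(59·38)/373⌋ = ⌊2280/373⌋ − ⌊2242/373⌋ = 6 − 6 = 0
n=60: ⌊(61·38)/373⌋ − ⌊(60·38)/373⌋ = ⌊2318/373⌋ − ⌊2280/373⌋ = 6 − 6 = 0
n=61: ⌊(62·38)/373⌋ − ⌊(61·38)/373⌋ = ⌊2356/373⌋ − ⌊2318/373⌋ = 6 − 6 = 0
n=62: ⌊(63·38)/373⌋ − ⌊(62·38)/373⌋ = ⌊2394/373⌋ − ⌊2356/373⌋ = 6 − 6 = 0
n=63: ⌊(64·38)/373⌋ − ⌊(63·38)/373⌋ = ⌊2432/373⌋ − ⌊2394/373⌋ = 6 − 6 = 0
n=64: ⌊(65·38)/373⌋ − ⌊(64·38)/373⌋ = ⌊2470/373⌋ − ⌊2432/373⌋ = 6 − 6 = 0
n=65: ⌊(66·38)/373⌋ − ⌊(65·38)/373⌋ = ⌊2508/373⌋ − ⌊2470/373⌋ = 6 − 6 = 0
n=66: ⌊(67·38)/373⌋ − ⌊(66·38)/373⌋ = ⌊2546/373⌋ − ⌊2508/373⌋ = 6 − 6 = 0
n=67: ⌊(68·38)/373⌋ − ⌊(67·38)/373⌋ = ⌊2584/373⌋ − ⌊2546/373⌋ = 6 − 6 = 0
n=68: ⌊(69·38)/373⌋ − ⌊(68·38)/373⌋ = ⌊2622/373⌋ − ⌊2584/373⌋ = 7 − 6 = 1
n=69: ⌊(70·38)/373⌋ − ⌊(69·38)/373⌋ = ⌊2660/373⌋ − ⌊2622/373⌋ = 7 − 7 = 0
n=70: ⌊(71·38)/373⌋ − ⌊(70·38)/373⌋ = ⌊2698/373⌋ − ⌊2660/373⌋ = 7 − 7 = 0
n=71: ⌊(72·38)/373⌋ − ⌊(71·38)/373⌋ = ⌊2736/373⌋ − ⌊2698/373⌋ = 7 − 7 = 0
n=72: ⌊(73·38)/373⌋ − ⌊(72·38)/373⌋ = ⌊2774/373⌋ − ⌊2736/373⌋ = 7 − 7 = 0
n=73: ⌊(74·38)/373⌋ − ⌊(73·38)/373⌋ = ⌊2812/373⌋ − ⌊2774/373⌋ = 7 − 7 = 0
n=74: ⌊(75·38)/373⌋ − ⌊(74·38)/373⌋ = ⌊2850/373⌋ − ⌊2812/373⌋ = 7 − 7 = 0
n=75: ⌊(76·38)/373⌋ − ⌊(75·38)/373⌋ = ⌊2888/373⌋ − ⌊2850/373⌋ = 7 − 7 = 0
n=76: ⌊(77·38)/373⌋ − ⌊(76·38)/373⌋ = ⌊2926/373⌋ − ⌊2888/373⌋ = 7 − 7 = 0
n=77: ⌊(78·38)/373⌋ − ⌊(77·38)/373⌋ = ⌊2964/373⌋ − ⌊2926/373⌋ = 7 − 7 = 0
n=78: ⌊(79·38)/373⌋ − ⌊(78·38)/373⌋ = ⌊3002/373⌋ − ⌊2964/373⌋ = 8 − 7 = 1
n=79: ⌊(80·38)/373⌋ − ⌊(79·38)/373⌋ = ⌊3040/373⌋ − ⌊3002/373⌋ = 8 − 8 = 0
n=80: ⌊(81·38)/373⌋ − ⌊(80·38)/373⌋ = ⌊3078/373⌋ − ⌊3040/373⌋ = 8 − 8 = 0
n=81: ⌊(82·38)/373⌋ − ⌊(81·38)/373⌋ = ⌊3116/373⌋ − ⌊3078/373⌋ = 8 − 8 = 0
n=82: ⌊(83·38)/373⌋ − ⌊(82·38)/373⌋ = ⌊3154/373⌋ − ⌊3116/373⌋ = 8 − 8 = 0
n=83: ⌊(84·38)/373⌋ − ⌊(83·38)/373⌋ = ⌊3192/373⌋ − ⌊3154/373⌋ = 8 − 8 = 0

000000000100000000010000000001000000000100000000010000000010000000001000000000100000


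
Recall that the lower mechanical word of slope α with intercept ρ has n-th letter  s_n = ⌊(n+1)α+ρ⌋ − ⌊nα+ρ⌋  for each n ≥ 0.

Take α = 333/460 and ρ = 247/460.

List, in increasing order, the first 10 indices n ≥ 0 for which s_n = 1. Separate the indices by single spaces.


n=0: ⌊580/460⌋−⌊247/460⌋ = 1−0 = 1  ← one
n=1: ⌊913/460⌋−⌊580/460⌋ = 1−1 = 0
n=2: ⌊1246/460⌋−⌊913/460⌋ = 2−1 = 1  ← one
n=3: ⌊1579/460⌋−⌊1246/460⌋ = 3−2 = 1  ← one
n=4: ⌊1912/460⌋−⌊1579/460⌋ = 4−3 = 1  ← one
n=5: ⌊2245/460⌋−⌊1912/460⌋ = 4−4 = 0
n=6: ⌊2578/460⌋−⌊2245/460⌋ = 5−4 = 1  ← one
n=7: ⌊2911/460⌋−⌊2578/460⌋ = 6−5 = 1  ← one
n=8: ⌊3244/460⌋−⌊2911/460⌋ = 7−6 = 1  ← one
n=9: ⌊3577/460⌋−⌊3244/460⌋ = 7−7 = 0
n=10: ⌊3910/460⌋−⌊3577/460⌋ = 8−7 = 1  ← one
n=11: ⌊4243/460⌋−⌊3910/460⌋ = 9−8 = 1  ← one
n=12: ⌊4576/460⌋−⌊4243/460⌋ = 9−9 = 0
n=13: ⌊4909/460⌋−⌊4576/460⌋ = 10−9 = 1  ← one
positions of the first 10 ones: 0 2 3 4 6 7 8 10 11 13

0 2 3 4 6 7 8 10 11 13


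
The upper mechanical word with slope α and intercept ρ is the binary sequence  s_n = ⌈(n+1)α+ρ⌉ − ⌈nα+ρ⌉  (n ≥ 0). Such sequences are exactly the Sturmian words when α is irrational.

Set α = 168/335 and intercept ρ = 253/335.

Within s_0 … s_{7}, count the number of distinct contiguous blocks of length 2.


2

t_n = ⌈(n·168+253)/335⌉ for n = 0 … 8:
  n=0…8: ⌈253/335⌉=1 ⌈421/335⌉=2 ⌈589/335⌉=2 ⌈757/335⌉=3 ⌈925/335⌉=3 ⌈1093/335⌉=4 ⌈1261/335⌉=4 ⌈1429/335⌉=5 ⌈1597/335⌉=5
s_n = t_(n+1) − t_n for n = 0 … 7 gives
prefix = 10101010
slide a length-2 window over [0..1] … [6..7] (7 windows); first occurrence of each distinct factor:
  [  0..  1] 10
  [  1..  2] 01
  (the other 5 windows repeat one of these)
distinct factors: {01, 10}
count = 2  (Sturmian bound for length 2 is 3)


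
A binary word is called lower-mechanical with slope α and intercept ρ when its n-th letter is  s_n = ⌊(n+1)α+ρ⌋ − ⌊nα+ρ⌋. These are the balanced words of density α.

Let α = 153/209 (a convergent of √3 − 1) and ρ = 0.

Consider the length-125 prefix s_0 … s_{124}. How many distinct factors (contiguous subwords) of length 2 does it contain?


3

t_n = ⌊(n·153)/209⌋ for n = 0 … 125:
  n=0…9: ⌊0/209⌋=0 ⌊153/209⌋=0 ⌊306/209⌋=1 ⌊459/209⌋=2 ⌊612/209⌋=2 ⌊765/209⌋=3 ⌊918/209⌋=4 ⌊1071/209⌋=5 ⌊1224/209⌋=5 ⌊1377/209⌋=6
  n=10…19: ⌊1530/209⌋=7 ⌊1683/209⌋=8 ⌊1836/209⌋=8 ⌊1989/209⌋=9 ⌊2142/209⌋=10 ⌊2295/209⌋=10 ⌊2448/209⌋=11 ⌊2601/209⌋=12 ⌊2754/209⌋=13 ⌊2907/209⌋=13
  n=20…29: ⌊3060/209⌋=14 ⌊3213/209⌋=15 ⌊3366/209⌋=16 ⌊3519/209⌋=16 ⌊3672/209⌋=17 ⌊3825/209⌋=18 ⌊3978/209⌋=19 ⌊4131/209⌋=19 ⌊4284/209⌋=20 ⌊4437/209⌋=21
  n=30…39: ⌊4590/209⌋=21 ⌊4743/209⌋=22 ⌊4896/209⌋=23 ⌊5049/209⌋=24 ⌊5202/209⌋=24 ⌊5355/209⌋=25 ⌊5508/209⌋=26 ⌊5661/209⌋=27 ⌊5814/209⌋=27 ⌊5967/209⌋=28
  n=40…49: ⌊6120/209⌋=29 ⌊6273/209⌋=30 ⌊6426/209⌋=30 ⌊6579/209⌋=31 ⌊6732/209⌋=32 ⌊6885/209⌋=32 ⌊7038/209⌋=33 ⌊7191/209⌋=34 ⌊7344/209⌋=35 ⌊7497/209⌋=35
  n=50…59: ⌊7650/209⌋=36 ⌊7803/209⌋=37 ⌊7956/209⌋=38 ⌊8109/209⌋=38 ⌊8262/209⌋=39 ⌊8415/209⌋=40 ⌊8568/209⌋=40 ⌊8721/209⌋=41 ⌊8874/209⌋=42 ⌊9027/209⌋=43
  n=60…69: ⌊9180/209⌋=43 ⌊9333/209⌋=44 ⌊9486/209⌋=45 ⌊9639/209⌋=46 ⌊9792/209⌋=46 ⌊9945/209⌋=47 ⌊10098/209⌋=48 ⌊10251/209⌋=49 ⌊10404/209⌋=49 ⌊10557/209⌋=50
  n=70…79: ⌊10710/209⌋=51 ⌊10863/209⌋=51 ⌊11016/209⌋=52 ⌊11169/209⌋=53 ⌊11322/209⌋=54 ⌊11475/209⌋=54 ⌊11628/209⌋=55 ⌊11781/209⌋=56 ⌊11934/209⌋=57 ⌊12087/209⌋=57
  n=80…89: ⌊12240/209⌋=58 ⌊12393/209⌋=59 ⌊12546/209⌋=60 ⌊12699/209⌋=60 ⌊12852/209⌋=61 ⌊13005/209⌋=62 ⌊13158/209⌋=62 ⌊13311/209⌋=63 ⌊13464/209⌋=64 ⌊13617/209⌋=65
  n=90…99: ⌊13770/209⌋=65 ⌊13923/209⌋=66 ⌊14076/209⌋=67 ⌊14229/209⌋=68 ⌊14382/209⌋=68 ⌊14535/209⌋=69 ⌊14688/209⌋=70 ⌊14841/209⌋=71 ⌊14994/209⌋=71 ⌊15147/209⌋=72
  n=100…109: ⌊15300/209⌋=73 ⌊15453/209⌋=73 ⌊15606/209⌋=74 ⌊15759/209⌋=75 ⌊15912/209⌋=76 ⌊16065/209⌋=76 ⌊16218/209⌋=77 ⌊16371/209⌋=78 ⌊16524/209⌋=79 ⌊16677/209⌋=79
  n=110…119: ⌊16830/209⌋=80 ⌊16983/209⌋=81 ⌊17136/209⌋=81 ⌊17289/209⌋=82 ⌊17442/209⌋=83 ⌊17595/209⌋=84 ⌊17748/209⌋=84 ⌊17901/209⌋=85 ⌊18054/209⌋=86 ⌊18207/209⌋=87
  n=120…125: ⌊18360/209⌋=87 ⌊18513/209⌋=88 ⌊18666/209⌋=89 ⌊18819/209⌋=90 ⌊18972/209⌋=90 ⌊19125/209⌋=91
s_n = t_(n+1) − t_n for n = 0 … 124 gives
prefix = 01101110111011011101110111011011101110111011011101110110111011101110110111011101110110111011101110110111011101101110111011101
slide a length-2 window over [0..1] … [123..124] (124 windows); first occurrence of each distinct factor:
  [  0..  1] 01
  [  1..  2] 11
  [  2..  3] 10
  (the other 121 windows repeat one of these)
distinct factors: {01, 10, 11}
count = 3  (Sturmian bound for length 2 is 3)


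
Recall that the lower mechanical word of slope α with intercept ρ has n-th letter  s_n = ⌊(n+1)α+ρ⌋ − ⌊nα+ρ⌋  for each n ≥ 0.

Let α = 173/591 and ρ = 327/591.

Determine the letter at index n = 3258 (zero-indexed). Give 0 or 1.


0

(n+1)α + ρ = (3259·173 + 327) / 591 = 564134/591
nα + ρ     = (3258·173 + 327) / 591 = 563961/591
⌊564134/591⌋ = 954,  ⌊563961/591⌋ = 954
s_{3258} = 954 − 954 = 0


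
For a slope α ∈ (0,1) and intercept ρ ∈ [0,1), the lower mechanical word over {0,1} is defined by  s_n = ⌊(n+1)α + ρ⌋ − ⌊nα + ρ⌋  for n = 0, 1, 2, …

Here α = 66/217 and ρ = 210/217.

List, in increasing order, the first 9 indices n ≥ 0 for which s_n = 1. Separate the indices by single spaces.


n=0: ⌊276/217⌋−⌊210/217⌋ = 1−0 = 1  ← one
n=1: ⌊342/217⌋−⌊276/217⌋ = 1−1 = 0
n=2: ⌊408/217⌋−⌊342/217⌋ = 1−1 = 0
n=3: ⌊474/217⌋−⌊408/217⌋ = 2−1 = 1  ← one
n=4: ⌊540/217⌋−⌊474/217⌋ = 2−2 = 0
n=5: ⌊606/217⌋−⌊540/217⌋ = 2−2 = 0
n=6: ⌊672/217⌋−⌊606/217⌋ = 3−2 = 1  ← one
n=7: ⌊738/217⌋−⌊672/217⌋ = 3−3 = 0
n=8: ⌊804/217⌋−⌊738/217⌋ = 3−3 = 0
n=9: ⌊870/217⌋−⌊804/217⌋ = 4−3 = 1  ← one
n=10: ⌊936/217⌋−⌊870/217⌋ = 4−4 = 0
n=11: ⌊1002/217⌋−⌊936/217⌋ = 4−4 = 0
n=12: ⌊1068/217⌋−⌊1002/217⌋ = 4−4 = 0
n=13: ⌊1134/217⌋−⌊1068/217⌋ = 5−4 = 1  ← one
n=14: ⌊1200/217⌋−⌊1134/217⌋ = 5−5 = 0
n=15: ⌊1266/217⌋−⌊1200/217⌋ = 5−5 = 0
n=16: ⌊1332/217⌋−⌊1266/217⌋ = 6−5 = 1  ← one
n=17: ⌊1398/217⌋−⌊1332/217⌋ = 6−6 = 0
n=18: ⌊1464/217⌋−⌊1398/217⌋ = 6−6 = 0
n=19: ⌊1530/217⌋−⌊1464/217⌋ = 7−6 = 1  ← one
n=20: ⌊1596/217⌋−⌊1530/217⌋ = 7−7 = 0
n=21: ⌊1662/217⌋−⌊1596/217⌋ = 7−7 = 0
n=22: ⌊1728/217⌋−⌊1662/217⌋ = 7−7 = 0
n=23: ⌊1794/217⌋−⌊1728/217⌋ = 8−7 = 1  ← one
n=24: ⌊1860/217⌋−⌊1794/217⌋ = 8−8 = 0
n=25: ⌊1926/217⌋−⌊1860/217⌋ = 8−8 = 0
n=26: ⌊1992/217⌋−⌊1926/217⌋ = 9−8 = 1  ← one
positions of the first 9 ones: 0 3 6 9 13 16 19 23 26

0 3 6 9 13 16 19 23 26
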